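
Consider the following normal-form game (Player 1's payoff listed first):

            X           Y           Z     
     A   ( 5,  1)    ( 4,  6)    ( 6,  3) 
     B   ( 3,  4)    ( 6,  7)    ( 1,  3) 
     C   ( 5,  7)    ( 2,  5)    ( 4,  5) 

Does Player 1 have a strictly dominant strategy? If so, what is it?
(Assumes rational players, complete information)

No strictly dominant strategy exists for Player 1

Work:
A strategy strictly dominates another if it gives a strictly higher payoff against every opponent action. Compare each pair of P1's strategies column-by-column:
  A vs B: [5 vs 3, 4 vs 6, 6 vs 1] → A does not strictly dominate B (column Y: 4 ≤ 6)
  A vs C: [5 vs 5, 4 vs 2, 6 vs 4] → A does not strictly dominate C (column X: 5 ≤ 5)
  B vs A: [3 vs 5, 6 vs 4, 1 vs 6] → B does not strictly dominate A (column X: 3 ≤ 5)
  B vs C: [3 vs 5, 6 vs 2, 1 vs 4] → B does not strictly dominate C (column X: 3 ≤ 5)
  C vs A: [5 vs 5, 2 vs 4, 4 vs 6] → C does not strictly dominate A (column X: 5 ≤ 5)
  C vs B: [5 vs 3, 2 vs 6, 4 vs 1] → C does not strictly dominate B (column Y: 2 ≤ 6)
No single strategy strictly dominates all others → no strictly dominant strategy.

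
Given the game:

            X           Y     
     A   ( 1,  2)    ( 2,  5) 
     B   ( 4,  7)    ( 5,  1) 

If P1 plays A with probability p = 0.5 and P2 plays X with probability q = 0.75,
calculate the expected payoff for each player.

E[P1] = 2.75, E[P2] = 4.125

Work:
E[P1] = p·q·π₁(A,X) + p·(1-q)·π₁(A,Y) + (1-p)·q·π₁(B,X) + (1-p)·(1-q)·π₁(B,Y)
= 0.5·0.75·1 + 0.5·0.25·2 + 0.5·0.75·4 + 0.5·0.25·5
= 2.75

E[P2] = 4.125 (similar calculation)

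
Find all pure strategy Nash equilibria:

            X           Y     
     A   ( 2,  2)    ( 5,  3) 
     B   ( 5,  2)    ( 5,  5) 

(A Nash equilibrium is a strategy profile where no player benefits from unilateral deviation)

Nash equilibrium: (A, Y), (B, Y)

Work:
Best responses:
  P1 vs X: payoffs [2, 5] → best response B (payoff 5)
  P1 vs Y: payoffs [5, 5] → best response A/B (payoff 5)
  P2 vs A: payoffs [2, 3] → best response Y (payoff 3)
  P2 vs B: payoffs [2, 5] → best response Y (payoff 5)
Mutual best responses: (A,Y), (B,Y) → Nash equilibria.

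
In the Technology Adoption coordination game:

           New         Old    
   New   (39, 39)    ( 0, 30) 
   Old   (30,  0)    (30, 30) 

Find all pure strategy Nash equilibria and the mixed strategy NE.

Pure NE: (New, New) and (Old, Old); Mixed NE: p = 0.7692, q = 0.7692

Work:
Check pure NE:
(New, New): (39, 39) - no unilateral deviation beneficial
(Old, Old): (30, 30) - no unilateral deviation beneficial
Mixed NE: P1 plays New with p = 0.7692, P2 plays New with q = 0.7692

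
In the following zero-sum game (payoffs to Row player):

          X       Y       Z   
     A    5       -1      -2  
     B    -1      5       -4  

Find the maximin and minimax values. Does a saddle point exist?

Maximin = -2, Minimax = -2, Saddle: True

Work:
Row minimums: [-2, -4] → maximin = -2
Column maximums: [5, 5, -2] → minimax = -2
Saddle point exists! Game value = -2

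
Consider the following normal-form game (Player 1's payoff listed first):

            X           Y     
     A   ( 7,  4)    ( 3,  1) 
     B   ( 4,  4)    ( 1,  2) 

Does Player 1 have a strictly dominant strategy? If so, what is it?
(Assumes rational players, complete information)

Yes, Player 1's strictly dominant strategy is A

Work:
A strategy strictly dominates another if it gives a strictly higher payoff against every opponent action. Compare each pair of P1's strategies column-by-column:
  A vs B: [7 vs 4, 3 vs 1] → A strictly dominates B
  B vs A: [4 vs 7, 1 vs 3] → B does not strictly dominate A (column X: 4 ≤ 7)
A strictly dominates every other strategy → strictly dominant.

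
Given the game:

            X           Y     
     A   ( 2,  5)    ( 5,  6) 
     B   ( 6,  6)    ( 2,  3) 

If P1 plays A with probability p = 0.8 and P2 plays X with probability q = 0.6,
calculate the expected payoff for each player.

E[P1] = 3.44, E[P2] = 5.28

Work:
E[P1] = p·q·π₁(A,X) + p·(1-q)·π₁(A,Y) + (1-p)·q·π₁(B,X) + (1-p)·(1-q)·π₁(B,Y)
= 0.8·0.6·2 + 0.8·0.4·5 + 0.2·0.6·6 + 0.2·0.4·2
= 3.44

E[P2] = 5.28 (similar calculation)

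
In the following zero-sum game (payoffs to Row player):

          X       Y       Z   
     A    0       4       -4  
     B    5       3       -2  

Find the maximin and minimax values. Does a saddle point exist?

Maximin = -2, Minimax = -2, Saddle: True

Work:
Row minimums: [-4, -2] → maximin = -2
Column maximums: [5, 4, -2] → minimax = -2
Saddle point exists! Game value = -2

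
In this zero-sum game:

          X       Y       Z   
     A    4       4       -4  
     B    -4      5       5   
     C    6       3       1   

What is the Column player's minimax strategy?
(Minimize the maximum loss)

Column should play Y or Z (all achieve the minimum), value = 5

Work:
Column player minimizes Row's maximum payoff:
Column X: max payoff to Row = 6
Column Y: max payoff to Row = 5
Column Z: max payoff to Row = 5
Minimum is 5, achieved by columns Y, Z (tied).
Each of Y or Z is a minimax strategy.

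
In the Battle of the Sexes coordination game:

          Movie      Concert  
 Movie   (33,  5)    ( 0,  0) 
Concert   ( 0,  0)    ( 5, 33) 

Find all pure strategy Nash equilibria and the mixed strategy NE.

Pure NE: (Movie, Movie) and (Concert, Concert); Mixed NE: p = 0.8684, q = 0.1316

Work:
Check pure NE:
(Movie, Movie): (33, 5) - no unilateral deviation beneficial
(Concert, Concert): (5, 33) - no unilateral deviation beneficial
Mixed NE: P1 plays Movie with p = 0.8684, P2 plays Movie with q = 0.1316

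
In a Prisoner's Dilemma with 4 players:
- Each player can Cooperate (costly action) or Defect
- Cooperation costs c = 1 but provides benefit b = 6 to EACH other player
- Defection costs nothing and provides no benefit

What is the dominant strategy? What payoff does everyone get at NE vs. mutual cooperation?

Dominant: Defect; NE payoff = 0; Coop payoff = 17

Work:
Defect dominates (saves cost c = 1, benefit to others is external)
NE: All defect → everyone gets 0
If all cooperate: each receives (3)×6 - 1 = 17
Social dilemma: 17 > 0 but NE gives 0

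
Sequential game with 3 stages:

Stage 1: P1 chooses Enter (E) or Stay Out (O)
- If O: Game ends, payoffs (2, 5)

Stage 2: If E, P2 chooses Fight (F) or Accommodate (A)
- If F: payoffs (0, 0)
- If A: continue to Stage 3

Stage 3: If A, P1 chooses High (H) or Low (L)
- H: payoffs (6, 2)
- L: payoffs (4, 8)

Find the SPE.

SPE: (E, A, H); Outcome (6, 2)

Work:
Stage 3: P1 chooses H (6 vs 4)
Stage 2: P2: F->0, A->2 (anticipating H). Choose A
Stage 1: P1: O->2, E->6 (anticipating A, H). Choose E
SPE path: E -> A -> H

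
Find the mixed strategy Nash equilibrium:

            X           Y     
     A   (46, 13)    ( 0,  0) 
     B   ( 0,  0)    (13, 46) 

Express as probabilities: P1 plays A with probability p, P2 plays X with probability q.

p = 0.7797, q = 0.2203

Work:
Find probabilities that make opponent indifferent:
P2 chooses q to make P1 indifferent between A and B
P1 chooses p to make P2 indifferent between X and Y
Mixed NE: P1 plays (A: 0.7797, B: 0.2203), P2 plays (X: 0.2203, Y: 0.7797)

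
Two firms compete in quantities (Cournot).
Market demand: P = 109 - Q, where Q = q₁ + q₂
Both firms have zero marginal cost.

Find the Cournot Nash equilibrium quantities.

q₁* = q₂* = 36.33; P* = 36.33

Work:
Profit: π_i = P·q_i = (a - q_i - q_j)·q_i
FOC: ∂π_i/∂q_i = a - 2q_i - q_j = 0
Reaction function: q_i = (109 - q_j)/2
Symmetry: q* = 109/3 = 36.33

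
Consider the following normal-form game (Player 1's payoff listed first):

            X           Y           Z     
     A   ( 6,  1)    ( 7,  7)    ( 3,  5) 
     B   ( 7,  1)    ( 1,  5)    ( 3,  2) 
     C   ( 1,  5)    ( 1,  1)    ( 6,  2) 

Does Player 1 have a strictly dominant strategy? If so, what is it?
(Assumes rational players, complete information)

No strictly dominant strategy exists for Player 1

Work:
A strategy strictly dominates another if it gives a strictly higher payoff against every opponent action. Compare each pair of P1's strategies column-by-column:
  A vs B: [6 vs 7, 7 vs 1, 3 vs 3] → A does not strictly dominate B (column X: 6 ≤ 7)
  A vs C: [6 vs 1, 7 vs 1, 3 vs 6] → A does not strictly dominate C (column Z: 3 ≤ 6)
  B vs A: [7 vs 6, 1 vs 7, 3 vs 3] → B does not strictly dominate A (column Y: 1 ≤ 7)
  B vs C: [7 vs 1, 1 vs 1, 3 vs 6] → B does not strictly dominate C (column Y: 1 ≤ 1)
  C vs A: [1 vs 6, 1 vs 7, 6 vs 3] → C does not strictly dominate A (column X: 1 ≤ 6)
  C vs B: [1 vs 7, 1 vs 1, 6 vs 3] → C does not strictly dominate B (column X: 1 ≤ 7)
No single strategy strictly dominates all others → no strictly dominant strategy.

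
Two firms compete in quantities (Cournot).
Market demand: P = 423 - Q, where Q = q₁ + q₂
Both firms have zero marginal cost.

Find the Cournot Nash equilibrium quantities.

q₁* = q₂* = 141.0; P* = 141.0

Work:
Profit: π_i = P·q_i = (a - q_i - q_j)·q_i
FOC: ∂π_i/∂q_i = a - 2q_i - q_j = 0
Reaction function: q_i = (423 - q_j)/2
Symmetry: q* = 423/3 = 141.0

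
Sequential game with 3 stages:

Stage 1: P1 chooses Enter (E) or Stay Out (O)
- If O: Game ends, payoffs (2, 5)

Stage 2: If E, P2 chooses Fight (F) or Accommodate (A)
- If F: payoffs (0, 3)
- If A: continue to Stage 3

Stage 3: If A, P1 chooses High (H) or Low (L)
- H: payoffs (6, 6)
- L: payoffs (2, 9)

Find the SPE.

SPE: (E, A, H); Outcome (6, 6)

Work:
Stage 3: P1 chooses H (6 vs 2)
Stage 2: P2: F->3, A->6 (anticipating H). Choose A
Stage 1: P1: O->2, E->6 (anticipating A, H). Choose E
SPE path: E -> A -> H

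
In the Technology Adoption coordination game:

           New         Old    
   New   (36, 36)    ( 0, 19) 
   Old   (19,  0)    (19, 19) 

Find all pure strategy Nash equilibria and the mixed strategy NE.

Pure NE: (New, New) and (Old, Old); Mixed NE: p = 0.5278, q = 0.5278

Work:
Check pure NE:
(New, New): (36, 36) - no unilateral deviation beneficial
(Old, Old): (19, 19) - no unilateral deviation beneficial
Mixed NE: P1 plays New with p = 0.5278, P2 plays New with q = 0.5278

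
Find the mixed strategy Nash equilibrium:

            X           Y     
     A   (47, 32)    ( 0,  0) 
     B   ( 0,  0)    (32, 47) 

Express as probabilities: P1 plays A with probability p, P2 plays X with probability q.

p = 0.5949, q = 0.4051

Work:
Find probabilities that make opponent indifferent:
P2 chooses q to make P1 indifferent between A and B
P1 chooses p to make P2 indifferent between X and Y
Mixed NE: P1 plays (A: 0.5949, B: 0.4051), P2 plays (X: 0.4051, Y: 0.5949)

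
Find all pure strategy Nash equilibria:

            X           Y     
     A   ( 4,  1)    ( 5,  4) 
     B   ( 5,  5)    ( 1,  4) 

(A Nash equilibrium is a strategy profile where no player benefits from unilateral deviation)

Nash equilibrium: (A, Y), (B, X)

Work:
Best responses:
  P1 vs X: payoffs [4, 5] → best response B (payoff 5)
  P1 vs Y: payoffs [5, 1] → best response A (payoff 5)
  P2 vs A: payoffs [1, 4] → best response Y (payoff 4)
  P2 vs B: payoffs [5, 4] → best response X (payoff 5)
Mutual best responses: (A,Y), (B,X) → Nash equilibria.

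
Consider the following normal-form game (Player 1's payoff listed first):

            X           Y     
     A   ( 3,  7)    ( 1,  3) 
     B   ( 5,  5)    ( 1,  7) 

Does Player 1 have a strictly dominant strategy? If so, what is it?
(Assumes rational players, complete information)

No strictly dominant strategy exists for Player 1

Work:
A strategy strictly dominates another if it gives a strictly higher payoff against every opponent action. Compare each pair of P1's strategies column-by-column:
  A vs B: [3 vs 5, 1 vs 1] → A does not strictly dominate B (column X: 3 ≤ 5)
  B vs A: [5 vs 3, 1 vs 1] → B does not strictly dominate A (column Y: 1 ≤ 1)
No single strategy strictly dominates all others → no strictly dominant strategy.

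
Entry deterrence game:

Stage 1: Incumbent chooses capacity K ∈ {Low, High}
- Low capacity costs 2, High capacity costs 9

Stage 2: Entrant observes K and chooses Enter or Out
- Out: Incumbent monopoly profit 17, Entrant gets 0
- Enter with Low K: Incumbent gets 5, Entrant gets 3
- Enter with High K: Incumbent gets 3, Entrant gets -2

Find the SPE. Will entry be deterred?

SPE: (High, Enter|Low, Out|High); Entry deterred. Incumbent net profit = 8

Work:
After Low K: Entrant enters (3 > 0)
After High K: Entrant stays out (-2 < 0)
Incumbent: Low → 5−2=3, High → 17−9=8
Incumbent chooses High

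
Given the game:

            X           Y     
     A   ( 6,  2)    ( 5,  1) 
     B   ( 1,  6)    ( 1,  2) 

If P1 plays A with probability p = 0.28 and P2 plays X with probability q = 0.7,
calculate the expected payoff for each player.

E[P1] = 2.316, E[P2] = 3.932

Work:
E[P1] = p·q·π₁(A,X) + p·(1-q)·π₁(A,Y) + (1-p)·q·π₁(B,X) + (1-p)·(1-q)·π₁(B,Y)
= 0.28·0.7·6 + 0.28·0.3·5 + 0.72·0.7·1 + 0.72·0.3·1
= 2.316

E[P2] = 3.932 (similar calculation)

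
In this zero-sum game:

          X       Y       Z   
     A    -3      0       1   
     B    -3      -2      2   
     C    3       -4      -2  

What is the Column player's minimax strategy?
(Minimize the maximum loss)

Column should play Y, value = 0

Work:
Column player minimizes Row's maximum payoff:
Column X: max payoff to Row = 3
Column Y: max payoff to Row = 0
Column Z: max payoff to Row = 2
Minimum is 0, achieved by column Y.
Minimax strategy: Y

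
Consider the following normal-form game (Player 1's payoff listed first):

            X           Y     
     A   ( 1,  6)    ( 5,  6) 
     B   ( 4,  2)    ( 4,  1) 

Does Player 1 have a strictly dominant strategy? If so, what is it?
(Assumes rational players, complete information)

No strictly dominant strategy exists for Player 1

Work:
A strategy strictly dominates another if it gives a strictly higher payoff against every opponent action. Compare each pair of P1's strategies column-by-column:
  A vs B: [1 vs 4, 5 vs 4] → A does not strictly dominate B (column X: 1 ≤ 4)
  B vs A: [4 vs 1, 4 vs 5] → B does not strictly dominate A (column Y: 4 ≤ 5)
No single strategy strictly dominates all others → no strictly dominant strategy.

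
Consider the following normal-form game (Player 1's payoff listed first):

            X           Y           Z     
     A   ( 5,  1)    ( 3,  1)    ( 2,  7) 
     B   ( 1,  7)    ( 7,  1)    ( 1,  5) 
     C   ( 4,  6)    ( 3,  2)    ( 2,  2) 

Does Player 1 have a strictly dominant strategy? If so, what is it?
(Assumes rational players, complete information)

No strictly dominant strategy exists for Player 1

Work:
A strategy strictly dominates another if it gives a strictly higher payoff against every opponent action. Compare each pair of P1's strategies column-by-column:
  A vs B: [5 vs 1, 3 vs 7, 2 vs 1] → A does not strictly dominate B (column Y: 3 ≤ 7)
  A vs C: [5 vs 4, 3 vs 3, 2 vs 2] → A does not strictly dominate C (column Y: 3 ≤ 3)
  B vs A: [1 vs 5, 7 vs 3, 1 vs 2] → B does not strictly dominate A (column X: 1 ≤ 5)
  B vs C: [1 vs 4, 7 vs 3, 1 vs 2] → B does not strictly dominate C (column X: 1 ≤ 4)
  C vs A: [4 vs 5, 3 vs 3, 2 vs 2] → C does not strictly dominate A (column X: 4 ≤ 5)
  C vs B: [4 vs 1, 3 vs 7, 2 vs 1] → C does not strictly dominate B (column Y: 3 ≤ 7)
No single strategy strictly dominates all others → no strictly dominant strategy.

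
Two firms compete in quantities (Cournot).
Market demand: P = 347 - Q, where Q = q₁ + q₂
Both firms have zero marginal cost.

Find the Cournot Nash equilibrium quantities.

q₁* = q₂* = 115.67; P* = 115.67

Work:
Profit: π_i = P·q_i = (a - q_i - q_j)·q_i
FOC: ∂π_i/∂q_i = a - 2q_i - q_j = 0
Reaction function: q_i = (347 - q_j)/2
Symmetry: q* = 347/3 = 115.67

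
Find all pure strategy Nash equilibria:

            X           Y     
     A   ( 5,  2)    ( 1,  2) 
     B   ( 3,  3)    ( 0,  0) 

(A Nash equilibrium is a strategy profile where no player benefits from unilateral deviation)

Nash equilibrium: (A, X), (A, Y)

Work:
Best responses:
  P1 vs X: payoffs [5, 3] → best response A (payoff 5)
  P1 vs Y: payoffs [1, 0] → best response A (payoff 1)
  P2 vs A: payoffs [2, 2] → best response X/Y (payoff 2)
  P2 vs B: payoffs [3, 0] → best response X (payoff 3)
Mutual best responses: (A,X), (A,Y) → Nash equilibria.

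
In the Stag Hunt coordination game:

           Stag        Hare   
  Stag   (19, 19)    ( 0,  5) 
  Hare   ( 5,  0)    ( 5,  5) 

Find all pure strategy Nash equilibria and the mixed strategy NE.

Pure NE: (Stag, Stag) and (Hare, Hare); Mixed NE: p = 0.2632, q = 0.2632

Work:
Check pure NE:
(Stag, Stag): (19, 19) - no unilateral deviation beneficial
(Hare, Hare): (5, 5) - no unilateral deviation beneficial
Mixed NE: P1 plays Stag with p = 0.2632, P2 plays Stag with q = 0.2632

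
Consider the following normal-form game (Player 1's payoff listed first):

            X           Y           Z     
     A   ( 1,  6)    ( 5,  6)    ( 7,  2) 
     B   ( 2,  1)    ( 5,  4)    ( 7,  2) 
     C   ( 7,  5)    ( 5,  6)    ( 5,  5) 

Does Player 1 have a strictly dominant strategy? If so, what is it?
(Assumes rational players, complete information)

No strictly dominant strategy exists for Player 1

Work:
A strategy strictly dominates another if it gives a strictly higher payoff against every opponent action. Compare each pair of P1's strategies column-by-column:
  A vs B: [1 vs 2, 5 vs 5, 7 vs 7] → A does not strictly dominate B (column X: 1 ≤ 2)
  A vs C: [1 vs 7, 5 vs 5, 7 vs 5] → A does not strictly dominate C (column X: 1 ≤ 7)
  B vs A: [2 vs 1, 5 vs 5, 7 vs 7] → B does not strictly dominate A (column Y: 5 ≤ 5)
  B vs C: [2 vs 7, 5 vs 5, 7 vs 5] → B does not strictly dominate C (column X: 2 ≤ 7)
  C vs A: [7 vs 1, 5 vs 5, 5 vs 7] → C does not strictly dominate A (column Y: 5 ≤ 5)
  C vs B: [7 vs 2, 5 vs 5, 5 vs 7] → C does not strictly dominate B (column Y: 5 ≤ 5)
No single strategy strictly dominates all others → no strictly dominant strategy.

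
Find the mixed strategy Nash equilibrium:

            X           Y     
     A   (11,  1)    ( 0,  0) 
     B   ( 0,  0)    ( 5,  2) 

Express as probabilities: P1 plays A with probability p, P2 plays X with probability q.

p = 0.6667, q = 0.3125

Work:
Find probabilities that make opponent indifferent:
P2 chooses q to make P1 indifferent between A and B
P1 chooses p to make P2 indifferent between X and Y
Mixed NE: P1 plays (A: 0.6667, B: 0.3333), P2 plays (X: 0.3125, Y: 0.6875)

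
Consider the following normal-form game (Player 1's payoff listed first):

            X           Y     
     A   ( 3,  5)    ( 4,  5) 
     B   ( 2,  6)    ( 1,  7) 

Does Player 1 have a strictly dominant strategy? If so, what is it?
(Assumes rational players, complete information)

Yes, Player 1's strictly dominant strategy is A

Work:
A strategy strictly dominates another if it gives a strictly higher payoff against every opponent action. Compare each pair of P1's strategies column-by-column:
  A vs B: [3 vs 2, 4 vs 1] → A strictly dominates B
  B vs A: [2 vs 3, 1 vs 4] → B does not strictly dominate A (column X: 2 ≤ 3)
A strictly dominates every other strategy → strictly dominant.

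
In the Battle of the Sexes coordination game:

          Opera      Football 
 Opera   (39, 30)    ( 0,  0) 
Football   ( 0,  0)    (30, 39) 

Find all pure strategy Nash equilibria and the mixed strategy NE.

Pure NE: (Opera, Opera) and (Football, Football); Mixed NE: p = 0.5652, q = 0.4348

Work:
Check pure NE:
(Opera, Opera): (39, 30) - no unilateral deviation beneficial
(Football, Football): (30, 39) - no unilateral deviation beneficial
Mixed NE: P1 plays Opera with p = 0.5652, P2 plays Opera with q = 0.4348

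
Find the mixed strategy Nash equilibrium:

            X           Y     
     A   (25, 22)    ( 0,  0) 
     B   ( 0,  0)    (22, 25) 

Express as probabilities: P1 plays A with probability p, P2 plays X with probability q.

p = 0.5319, q = 0.4681

Work:
Find probabilities that make opponent indifferent:
P2 chooses q to make P1 indifferent between A and B
P1 chooses p to make P2 indifferent between X and Y
Mixed NE: P1 plays (A: 0.5319, B: 0.4681), P2 plays (X: 0.4681, Y: 0.5319)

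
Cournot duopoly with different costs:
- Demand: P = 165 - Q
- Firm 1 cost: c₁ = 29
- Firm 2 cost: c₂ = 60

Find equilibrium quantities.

q₁* = 55.67, q₂* = 24.67

Work:
Reaction: q₁ = (165 - 29 - q₂)/2
Reaction: q₂ = (165 - 60 - q₁)/2
Solve simultaneously:
q₁* = (165 - 2×29 + 60)/3 = 55.67
q₂* = (165 - 2×60 + 29)/3 = 24.67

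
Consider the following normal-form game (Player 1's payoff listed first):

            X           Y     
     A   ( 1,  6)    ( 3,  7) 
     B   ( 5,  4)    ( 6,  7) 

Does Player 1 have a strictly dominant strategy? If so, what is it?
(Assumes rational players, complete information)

Yes, Player 1's strictly dominant strategy is B

Work:
A strategy strictly dominates another if it gives a strictly higher payoff against every opponent action. Compare each pair of P1's strategies column-by-column:
  A vs B: [1 vs 5, 3 vs 6] → A does not strictly dominate B (column X: 1 ≤ 5)
  B vs A: [5 vs 1, 6 vs 3] → B strictly dominates A
B strictly dominates every other strategy → strictly dominant.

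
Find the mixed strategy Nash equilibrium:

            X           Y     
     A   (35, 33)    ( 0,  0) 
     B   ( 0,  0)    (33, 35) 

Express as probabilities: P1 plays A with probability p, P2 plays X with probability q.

p = 0.5147, q = 0.4853

Work:
Find probabilities that make opponent indifferent:
P2 chooses q to make P1 indifferent between A and B
P1 chooses p to make P2 indifferent between X and Y
Mixed NE: P1 plays (A: 0.5147, B: 0.4853), P2 plays (X: 0.4853, Y: 0.5147)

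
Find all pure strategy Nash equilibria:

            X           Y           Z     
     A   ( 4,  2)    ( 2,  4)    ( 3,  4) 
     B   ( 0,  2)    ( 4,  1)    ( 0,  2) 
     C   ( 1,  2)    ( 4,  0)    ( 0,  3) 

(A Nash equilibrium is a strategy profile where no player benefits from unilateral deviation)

Nash equilibrium: (A, Z)

Work:
Best responses:
  P1 vs X: payoffs [4, 0, 1] → best response A (payoff 4)
  P1 vs Y: payoffs [2, 4, 4] → best response B/C (payoff 4)
  P1 vs Z: payoffs [3, 0, 0] → best response A (payoff 3)
  P2 vs A: payoffs [2, 4, 4] → best response Y/Z (payoff 4)
  P2 vs B: payoffs [2, 1, 2] → best response X/Z (payoff 2)
  P2 vs C: payoffs [2, 0, 3] → best response Z (payoff 3)
Mutual best responses: (A,Z) → Nash equilibria.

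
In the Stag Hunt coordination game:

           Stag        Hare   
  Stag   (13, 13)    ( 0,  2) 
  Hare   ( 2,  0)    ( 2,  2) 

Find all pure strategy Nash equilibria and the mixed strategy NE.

Pure NE: (Stag, Stag) and (Hare, Hare); Mixed NE: p = 0.1538, q = 0.1538

Work:
Check pure NE:
(Stag, Stag): (13, 13) - no unilateral deviation beneficial
(Hare, Hare): (2, 2) - no unilateral deviation beneficial
Mixed NE: P1 plays Stag with p = 0.1538, P2 plays Stag with q = 0.1538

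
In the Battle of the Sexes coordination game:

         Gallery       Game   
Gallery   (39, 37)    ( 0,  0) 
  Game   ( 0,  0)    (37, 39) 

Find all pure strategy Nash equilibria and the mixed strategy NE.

Pure NE: (Gallery, Gallery) and (Game, Game); Mixed NE: p = 0.5132, q = 0.4868

Work:
Check pure NE:
(Gallery, Gallery): (39, 37) - no unilateral deviation beneficial
(Game, Game): (37, 39) - no unilateral deviation beneficial
Mixed NE: P1 plays Gallery with p = 0.5132, P2 plays Gallery with q = 0.4868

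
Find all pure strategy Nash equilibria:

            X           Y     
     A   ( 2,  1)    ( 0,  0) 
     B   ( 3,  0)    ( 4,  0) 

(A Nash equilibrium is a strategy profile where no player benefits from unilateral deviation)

Nash equilibrium: (B, X), (B, Y)

Work:
Best responses:
  P1 vs X: payoffs [2, 3] → best response B (payoff 3)
  P1 vs Y: payoffs [0, 4] → best response B (payoff 4)
  P2 vs A: payoffs [1, 0] → best response X (payoff 1)
  P2 vs B: payoffs [0, 0] → best response X/Y (payoff 0)
Mutual best responses: (B,X), (B,Y) → Nash equilibria.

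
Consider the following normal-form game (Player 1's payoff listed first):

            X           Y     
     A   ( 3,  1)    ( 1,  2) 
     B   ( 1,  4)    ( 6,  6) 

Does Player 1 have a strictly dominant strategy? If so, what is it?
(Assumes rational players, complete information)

No strictly dominant strategy exists for Player 1

Work:
A strategy strictly dominates another if it gives a strictly higher payoff against every opponent action. Compare each pair of P1's strategies column-by-column:
  A vs B: [3 vs 1, 1 vs 6] → A does not strictly dominate B (column Y: 1 ≤ 6)
  B vs A: [1 vs 3, 6 vs 1] → B does not strictly dominate A (column X: 1 ≤ 3)
No single strategy strictly dominates all others → no strictly dominant strategy.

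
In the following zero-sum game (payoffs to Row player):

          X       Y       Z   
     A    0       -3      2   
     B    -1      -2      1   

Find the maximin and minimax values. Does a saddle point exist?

Maximin = -2, Minimax = -2, Saddle: True

Work:
Row minimums: [-3, -2] → maximin = -2
Column maximums: [0, -2, 2] → minimax = -2
Saddle point exists! Game value = -2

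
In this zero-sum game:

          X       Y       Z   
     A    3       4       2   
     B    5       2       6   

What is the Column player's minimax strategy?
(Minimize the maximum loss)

Column should play Y, value = 4

Work:
Column player minimizes Row's maximum payoff:
Column X: max payoff to Row = 5
Column Y: max payoff to Row = 4
Column Z: max payoff to Row = 6
Minimum is 4, achieved by column Y.
Minimax strategy: Y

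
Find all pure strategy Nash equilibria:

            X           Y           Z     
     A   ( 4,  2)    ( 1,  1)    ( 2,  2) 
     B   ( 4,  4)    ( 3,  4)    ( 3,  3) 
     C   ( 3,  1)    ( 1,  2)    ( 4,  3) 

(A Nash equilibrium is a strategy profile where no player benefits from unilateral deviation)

Nash equilibrium: (A, X), (B, X), (B, Y), (C, Z)

Work:
Best responses:
  P1 vs X: payoffs [4, 4, 3] → best response A/B (payoff 4)
  P1 vs Y: payoffs [1, 3, 1] → best response B (payoff 3)
  P1 vs Z: payoffs [2, 3, 4] → best response C (payoff 4)
  P2 vs A: payoffs [2, 1, 2] → best response X/Z (payoff 2)
  P2 vs B: payoffs [4, 4, 3] → best response X/Y (payoff 4)
  P2 vs C: payoffs [1, 2, 3] → best response Z (payoff 3)
Mutual best responses: (A,X), (B,X), (B,Y), (C,Z) → Nash equilibria.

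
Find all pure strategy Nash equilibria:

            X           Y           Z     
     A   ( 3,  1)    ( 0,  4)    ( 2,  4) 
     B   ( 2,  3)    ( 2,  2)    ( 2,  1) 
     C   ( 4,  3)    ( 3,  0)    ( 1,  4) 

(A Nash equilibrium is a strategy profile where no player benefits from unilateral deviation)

Nash equilibrium: (A, Z)

Work:
Best responses:
  P1 vs X: payoffs [3, 2, 4] → best response C (payoff 4)
  P1 vs Y: payoffs [0, 2, 3] → best response C (payoff 3)
  P1 vs Z: payoffs [2, 2, 1] → best response A/B (payoff 2)
  P2 vs A: payoffs [1, 4, 4] → best response Y/Z (payoff 4)
  P2 vs B: payoffs [3, 2, 1] → best response X (payoff 3)
  P2 vs C: payoffs [3, 0, 4] → best response Z (payoff 4)
Mutual best responses: (A,Z) → Nash equilibria.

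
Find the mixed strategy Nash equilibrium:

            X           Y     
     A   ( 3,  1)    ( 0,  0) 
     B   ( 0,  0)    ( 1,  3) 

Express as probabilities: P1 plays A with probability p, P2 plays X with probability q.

p = 0.75, q = 0.25

Work:
Find probabilities that make opponent indifferent:
P2 chooses q to make P1 indifferent between A and B
P1 chooses p to make P2 indifferent between X and Y
Mixed NE: P1 plays (A: 0.75, B: 0.25), P2 plays (X: 0.25, Y: 0.75)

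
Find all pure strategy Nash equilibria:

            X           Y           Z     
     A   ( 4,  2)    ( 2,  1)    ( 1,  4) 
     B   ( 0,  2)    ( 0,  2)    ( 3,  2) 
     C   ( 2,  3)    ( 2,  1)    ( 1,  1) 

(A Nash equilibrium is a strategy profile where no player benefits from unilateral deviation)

Nash equilibrium: (B, Z)

Work:
Best responses:
  P1 vs X: payoffs [4, 0, 2] → best response A (payoff 4)
  P1 vs Y: payoffs [2, 0, 2] → best response A/C (payoff 2)
  P1 vs Z: payoffs [1, 3, 1] → best response B (payoff 3)
  P2 vs A: payoffs [2, 1, 4] → best response Z (payoff 4)
  P2 vs B: payoffs [2, 2, 2] → best response X/Y/Z (payoff 2)
  P2 vs C: payoffs [3, 1, 1] → best response X (payoff 3)
Mutual best responses: (B,Z) → Nash equilibria.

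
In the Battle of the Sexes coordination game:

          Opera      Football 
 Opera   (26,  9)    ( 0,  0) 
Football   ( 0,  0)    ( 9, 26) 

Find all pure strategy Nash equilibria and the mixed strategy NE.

Pure NE: (Opera, Opera) and (Football, Football); Mixed NE: p = 0.7429, q = 0.2571

Work:
Check pure NE:
(Opera, Opera): (26, 9) - no unilateral deviation beneficial
(Football, Football): (9, 26) - no unilateral deviation beneficial
Mixed NE: P1 plays Opera with p = 0.7429, P2 plays Opera with q = 0.2571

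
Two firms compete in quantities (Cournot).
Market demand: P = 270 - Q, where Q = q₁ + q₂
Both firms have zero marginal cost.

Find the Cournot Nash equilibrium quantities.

q₁* = q₂* = 90.0; P* = 90.0

Work:
Profit: π_i = P·q_i = (a - q_i - q_j)·q_i
FOC: ∂π_i/∂q_i = a - 2q_i - q_j = 0
Reaction function: q_i = (270 - q_j)/2
Symmetry: q* = 270/3 = 90.0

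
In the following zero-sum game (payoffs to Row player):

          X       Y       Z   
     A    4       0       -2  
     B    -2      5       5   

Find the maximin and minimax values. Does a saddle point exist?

Maximin = -2, Minimax = 4, Saddle: False

Work:
Row minimums: [-2, -2] → maximin = -2
Column maximums: [4, 5, 5] → minimax = 4
No saddle point (maximin ≠ minimax). Mixed strategy needed.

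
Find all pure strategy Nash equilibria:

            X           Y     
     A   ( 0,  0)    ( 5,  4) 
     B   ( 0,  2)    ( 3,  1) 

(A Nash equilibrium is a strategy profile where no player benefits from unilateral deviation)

Nash equilibrium: (A, Y), (B, X)

Work:
Best responses:
  P1 vs X: payoffs [0, 0] → best response A/B (payoff 0)
  P1 vs Y: payoffs [5, 3] → best response A (payoff 5)
  P2 vs A: payoffs [0, 4] → best response Y (payoff 4)
  P2 vs B: payoffs [2, 1] → best response X (payoff 2)
Mutual best responses: (A,Y), (B,X) → Nash equilibria.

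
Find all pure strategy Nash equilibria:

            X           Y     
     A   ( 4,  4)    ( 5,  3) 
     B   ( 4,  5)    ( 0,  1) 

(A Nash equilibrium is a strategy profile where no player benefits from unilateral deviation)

Nash equilibrium: (A, X), (B, X)

Work:
Best responses:
  P1 vs X: payoffs [4, 4] → best response A/B (payoff 4)
  P1 vs Y: payoffs [5, 0] → best response A (payoff 5)
  P2 vs A: payoffs [4, 3] → best response X (payoff 4)
  P2 vs B: payoffs [5, 1] → best response X (payoff 5)
Mutual best responses: (A,X), (B,X) → Nash equilibria.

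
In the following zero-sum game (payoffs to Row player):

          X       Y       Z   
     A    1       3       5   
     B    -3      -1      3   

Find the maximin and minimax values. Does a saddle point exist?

Maximin = 1, Minimax = 1, Saddle: True

Work:
Row minimums: [1, -3] → maximin = 1
Column maximums: [1, 3, 5] → minimax = 1
Saddle point exists! Game value = 1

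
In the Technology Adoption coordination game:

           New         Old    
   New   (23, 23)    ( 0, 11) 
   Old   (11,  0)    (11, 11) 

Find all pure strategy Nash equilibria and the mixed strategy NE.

Pure NE: (New, New) and (Old, Old); Mixed NE: p = 0.4783, q = 0.4783

Work:
Check pure NE:
(New, New): (23, 23) - no unilateral deviation beneficial
(Old, Old): (11, 11) - no unilateral deviation beneficial
Mixed NE: P1 plays New with p = 0.4783, P2 plays New with q = 0.4783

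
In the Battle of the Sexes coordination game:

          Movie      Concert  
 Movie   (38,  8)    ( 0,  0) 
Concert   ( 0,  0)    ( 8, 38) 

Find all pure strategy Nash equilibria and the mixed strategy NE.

Pure NE: (Movie, Movie) and (Concert, Concert); Mixed NE: p = 0.8261, q = 0.1739

Work:
Check pure NE:
(Movie, Movie): (38, 8) - no unilateral deviation beneficial
(Concert, Concert): (8, 38) - no unilateral deviation beneficial
Mixed NE: P1 plays Movie with p = 0.8261, P2 plays Movie with q = 0.1739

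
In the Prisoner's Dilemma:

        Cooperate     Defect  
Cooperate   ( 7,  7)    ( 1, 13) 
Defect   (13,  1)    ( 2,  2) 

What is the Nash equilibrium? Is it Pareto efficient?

(Defect, Defect) is NE; not Pareto efficient

Work:
Defect dominates Cooperate for both players:
If P2 cooperates: Defect (13) > Cooperate (7)
If P2 defects: Defect (2) > Cooperate (1)
NE: (Defect, Defect) with payoff (2, 2)
But (Cooperate, Cooperate) = (7, 7) Pareto dominates (2, 2)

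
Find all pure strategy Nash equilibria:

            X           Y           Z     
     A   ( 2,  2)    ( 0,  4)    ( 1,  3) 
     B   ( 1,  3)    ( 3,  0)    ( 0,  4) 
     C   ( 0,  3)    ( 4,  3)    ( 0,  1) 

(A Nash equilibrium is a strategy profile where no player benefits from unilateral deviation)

Nash equilibrium: (C, Y)

Work:
Best responses:
  P1 vs X: payoffs [2, 1, 0] → best response A (payoff 2)
  P1 vs Y: payoffs [0, 3, 4] → best response C (payoff 4)
  P1 vs Z: payoffs [1, 0, 0] → best response A (payoff 1)
  P2 vs A: payoffs [2, 4, 3] → best response Y (payoff 4)
  P2 vs B: payoffs [3, 0, 4] → best response Z (payoff 4)
  P2 vs C: payoffs [3, 3, 1] → best response X/Y (payoff 3)
Mutual best responses: (C,Y) → Nash equilibria.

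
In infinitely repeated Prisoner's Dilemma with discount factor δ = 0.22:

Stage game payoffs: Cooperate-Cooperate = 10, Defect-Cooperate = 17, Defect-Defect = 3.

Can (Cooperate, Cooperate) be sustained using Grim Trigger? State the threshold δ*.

δ* = 0.5; since δ = 0.22 < 0.5, cooperation cannot be sustained

Work:
For Grim Trigger:
Cooperate forever: 10/(1-δ)
Defect then punished: 17 + 3·δ/(1-δ)
Need: 10/(1-δ) ≥ 17 + 3·δ/(1-δ)
Solving: δ ≥ (T-R)/(T-P) = (17-10)/(17-3) = 0.5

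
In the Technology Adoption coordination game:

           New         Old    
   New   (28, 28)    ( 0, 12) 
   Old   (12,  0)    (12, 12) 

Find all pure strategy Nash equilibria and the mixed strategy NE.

Pure NE: (New, New) and (Old, Old); Mixed NE: p = 0.4286, q = 0.4286

Work:
Check pure NE:
(New, New): (28, 28) - no unilateral deviation beneficial
(Old, Old): (12, 12) - no unilateral deviation beneficial
Mixed NE: P1 plays New with p = 0.4286, P2 plays New with q = 0.4286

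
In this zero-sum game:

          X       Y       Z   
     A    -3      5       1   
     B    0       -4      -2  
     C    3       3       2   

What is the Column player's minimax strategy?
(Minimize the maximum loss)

Column should play Z, value = 2

Work:
Column player minimizes Row's maximum payoff:
Column X: max payoff to Row = 3
Column Y: max payoff to Row = 5
Column Z: max payoff to Row = 2
Minimum is 2, achieved by column Z.
Minimax strategy: Z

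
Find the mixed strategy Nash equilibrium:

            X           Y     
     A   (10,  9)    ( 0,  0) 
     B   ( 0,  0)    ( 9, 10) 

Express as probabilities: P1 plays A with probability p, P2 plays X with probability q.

p = 0.5263, q = 0.4737

Work:
Find probabilities that make opponent indifferent:
P2 chooses q to make P1 indifferent between A and B
P1 chooses p to make P2 indifferent between X and Y
Mixed NE: P1 plays (A: 0.5263, B: 0.4737), P2 plays (X: 0.4737, Y: 0.5263)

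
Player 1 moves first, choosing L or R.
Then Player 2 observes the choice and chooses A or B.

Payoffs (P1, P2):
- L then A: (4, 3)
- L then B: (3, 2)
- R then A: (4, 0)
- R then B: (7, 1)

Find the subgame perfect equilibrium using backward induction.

P1 plays R, P2 plays A after L and B after R; Payoff (7, 1)

Work:
Backward induction:
After L: P2 chooses A → P1 gets 4
After R: P2 chooses B → P1 gets 7
P1 chooses R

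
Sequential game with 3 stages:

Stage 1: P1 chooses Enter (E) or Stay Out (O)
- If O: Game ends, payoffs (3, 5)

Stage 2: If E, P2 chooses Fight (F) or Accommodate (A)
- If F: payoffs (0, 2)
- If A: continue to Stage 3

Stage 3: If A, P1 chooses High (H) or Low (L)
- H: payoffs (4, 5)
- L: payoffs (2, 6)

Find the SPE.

SPE: (E, A, H); Outcome (4, 5)

Work:
Stage 3: P1 chooses H (4 vs 2)
Stage 2: P2: F->2, A->5 (anticipating H). Choose A
Stage 1: P1: O->3, E->4 (anticipating A, H). Choose E
SPE path: E -> A -> H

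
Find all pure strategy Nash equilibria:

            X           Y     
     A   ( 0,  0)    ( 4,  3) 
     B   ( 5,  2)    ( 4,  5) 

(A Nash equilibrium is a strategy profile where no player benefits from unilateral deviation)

Nash equilibrium: (A, Y), (B, Y)

Work:
Best responses:
  P1 vs X: payoffs [0, 5] → best response B (payoff 5)
  P1 vs Y: payoffs [4, 4] → best response A/B (payoff 4)
  P2 vs A: payoffs [0, 3] → best response Y (payoff 3)
  P2 vs B: payoffs [2, 5] → best response Y (payoff 5)
Mutual best responses: (A,Y), (B,Y) → Nash equilibria.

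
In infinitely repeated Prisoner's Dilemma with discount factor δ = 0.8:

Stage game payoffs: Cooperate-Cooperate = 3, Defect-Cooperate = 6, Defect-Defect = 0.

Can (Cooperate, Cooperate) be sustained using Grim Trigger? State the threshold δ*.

δ* = 0.5; since δ = 0.8 ≥ 0.5, cooperation can be sustained

Work:
For Grim Trigger:
Cooperate forever: 3/(1-δ)
Defect then punished: 6 + 0·δ/(1-δ)
Need: 3/(1-δ) ≥ 6 + 0·δ/(1-δ)
Solving: δ ≥ (T-R)/(T-P) = (6-3)/(6-0) = 0.5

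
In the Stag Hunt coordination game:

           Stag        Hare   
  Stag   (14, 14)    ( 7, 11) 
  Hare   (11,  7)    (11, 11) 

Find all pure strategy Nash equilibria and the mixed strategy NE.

Pure NE: (Stag, Stag) and (Hare, Hare); Mixed NE: p = 0.5714, q = 0.5714

Work:
Check pure NE:
(Stag, Stag): (14, 14) - no unilateral deviation beneficial
(Hare, Hare): (11, 11) - no unilateral deviation beneficial
Mixed NE: P1 plays Stag with p = 0.5714, P2 plays Stag with q = 0.5714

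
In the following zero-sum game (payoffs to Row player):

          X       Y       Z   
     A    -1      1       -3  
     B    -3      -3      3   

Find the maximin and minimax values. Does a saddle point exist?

Maximin = -3, Minimax = -1, Saddle: False

Work:
Row minimums: [-3, -3] → maximin = -3
Column maximums: [-1, 1, 3] → minimax = -1
No saddle point (maximin ≠ minimax). Mixed strategy needed.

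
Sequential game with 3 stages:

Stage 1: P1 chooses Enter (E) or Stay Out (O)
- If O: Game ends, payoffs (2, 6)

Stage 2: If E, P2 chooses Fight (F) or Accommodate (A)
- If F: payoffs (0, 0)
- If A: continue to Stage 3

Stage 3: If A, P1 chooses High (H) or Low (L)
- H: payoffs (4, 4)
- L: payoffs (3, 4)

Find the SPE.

SPE: (E, A, H); Outcome (4, 4)

Work:
Stage 3: P1 chooses H (4 vs 3)
Stage 2: P2: F->0, A->4 (anticipating H). Choose A
Stage 1: P1: O->2, E->4 (anticipating A, H). Choose E
SPE path: E -> A -> H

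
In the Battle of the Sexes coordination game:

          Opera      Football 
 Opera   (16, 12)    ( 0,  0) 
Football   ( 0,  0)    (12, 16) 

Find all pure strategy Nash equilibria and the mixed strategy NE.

Pure NE: (Opera, Opera) and (Football, Football); Mixed NE: p = 0.5714, q = 0.4286

Work:
Check pure NE:
(Opera, Opera): (16, 12) - no unilateral deviation beneficial
(Football, Football): (12, 16) - no unilateral deviation beneficial
Mixed NE: P1 plays Opera with p = 0.5714, P2 plays Opera with q = 0.4286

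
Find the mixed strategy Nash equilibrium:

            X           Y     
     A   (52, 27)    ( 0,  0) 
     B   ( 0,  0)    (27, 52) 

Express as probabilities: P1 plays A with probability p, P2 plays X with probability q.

p = 0.6582, q = 0.3418

Work:
Find probabilities that make opponent indifferent:
P2 chooses q to make P1 indifferent between A and B
P1 chooses p to make P2 indifferent between X and Y
Mixed NE: P1 plays (A: 0.6582, B: 0.3418), P2 plays (X: 0.3418, Y: 0.6582)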